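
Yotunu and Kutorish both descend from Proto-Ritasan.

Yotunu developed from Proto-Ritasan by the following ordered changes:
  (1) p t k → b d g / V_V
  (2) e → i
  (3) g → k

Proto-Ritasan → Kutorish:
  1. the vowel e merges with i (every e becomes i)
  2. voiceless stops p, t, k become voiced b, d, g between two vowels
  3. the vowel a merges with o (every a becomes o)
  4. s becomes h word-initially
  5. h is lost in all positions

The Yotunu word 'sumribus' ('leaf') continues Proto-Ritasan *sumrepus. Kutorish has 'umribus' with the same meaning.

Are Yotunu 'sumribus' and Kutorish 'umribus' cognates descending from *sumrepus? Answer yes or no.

Derive the expected Kutorish reflex of *sumrepus:
Kutorish: start from *sumrepus.
  rule 1 (vowel merger): sumrepus → sumripus
  rule 2 (intervocalic voicing): sumripus → sumribus
  rule 3: no change — sumribus
  rule 4 (debuccalisation): sumribus → humribus
  rule 5 (h-loss): humribus → umribus
  ⇒ Kutorish umribus
Kutorish 'umribus' matches the regular reflex exactly, so the pair is cognate.

yes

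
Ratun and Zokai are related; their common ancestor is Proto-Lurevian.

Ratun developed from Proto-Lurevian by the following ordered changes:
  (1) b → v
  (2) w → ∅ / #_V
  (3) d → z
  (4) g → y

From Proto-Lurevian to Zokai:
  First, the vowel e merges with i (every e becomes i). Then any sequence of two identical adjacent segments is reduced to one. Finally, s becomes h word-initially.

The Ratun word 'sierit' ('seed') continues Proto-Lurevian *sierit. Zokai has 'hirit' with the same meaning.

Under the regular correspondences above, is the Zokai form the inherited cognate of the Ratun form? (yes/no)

Derive the expected Zokai reflex of *sierit:
Zokai: *sierit
  sierit → siirit   [vowel merger]
  siirit → sirit   [degemination]
  sirit → hirit   [debuccalisation]
  giving Zokai hirit.
Zokai 'hirit' matches the regular reflex exactly, so the pair is cognate.

yes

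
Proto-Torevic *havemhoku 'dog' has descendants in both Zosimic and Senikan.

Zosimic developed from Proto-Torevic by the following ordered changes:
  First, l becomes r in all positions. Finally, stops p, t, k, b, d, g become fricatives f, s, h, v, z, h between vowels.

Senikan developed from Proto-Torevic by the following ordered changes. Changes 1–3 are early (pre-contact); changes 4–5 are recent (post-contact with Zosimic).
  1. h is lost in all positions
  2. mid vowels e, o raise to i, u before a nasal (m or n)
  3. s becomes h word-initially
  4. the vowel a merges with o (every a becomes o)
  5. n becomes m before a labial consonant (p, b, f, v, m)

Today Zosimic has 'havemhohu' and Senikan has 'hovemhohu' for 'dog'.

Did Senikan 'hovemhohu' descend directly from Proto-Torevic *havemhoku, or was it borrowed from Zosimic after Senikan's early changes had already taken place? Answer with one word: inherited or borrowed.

borrowed

If inherited, *havemhoku would pass through all of Senikan's changes:
Senikan: *havemhoku
  havemhoku → avemoku   [h-loss]
  avemoku → avimoku   [pre-nasal raising]
  avimoku (rule 3 does not apply)
  avimoku → ovimoku   [vowel merger]
  ovimoku (rule 5 does not apply)
  giving Senikan ovimoku.
If borrowed from Zosimic 'havemhohu' after the early changes, it would undergo only the recent ones:
  rule 4 (vowel merger): havemhohu → hovemhohu
  rule 5 (nasal place assimilation): no change (hovemhohu)
  ⇒ as a loan: hovemhohu
Senikan 'hovemhohu' matches the loan outcome 'hovemhohu', not the inherited 'ovimoku' — it skipped the early Senikan changes, so it was borrowed from Zosimic.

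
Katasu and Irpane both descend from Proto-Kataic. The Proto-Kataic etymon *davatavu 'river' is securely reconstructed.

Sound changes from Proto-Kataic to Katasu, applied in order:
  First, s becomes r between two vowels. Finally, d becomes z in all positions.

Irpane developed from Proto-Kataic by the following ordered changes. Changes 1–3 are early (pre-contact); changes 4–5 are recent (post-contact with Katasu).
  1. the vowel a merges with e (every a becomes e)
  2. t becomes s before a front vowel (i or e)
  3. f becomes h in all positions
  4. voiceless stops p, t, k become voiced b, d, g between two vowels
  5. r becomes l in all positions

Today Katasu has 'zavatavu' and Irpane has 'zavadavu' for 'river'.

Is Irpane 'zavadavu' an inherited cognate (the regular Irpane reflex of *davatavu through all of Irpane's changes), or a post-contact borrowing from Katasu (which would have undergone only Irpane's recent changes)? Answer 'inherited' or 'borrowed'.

borrowed

If inherited, *davatavu would pass through all of Irpane's changes:
Irpane: *davatavu
  davatavu → devetevu   [vowel merger]
  devetevu → devesevu   [palatalisation]
  devesevu (rule 3 does not apply)
  devesevu (rule 4 does not apply)
  devesevu (rule 5 does not apply)
  giving Irpane devesevu.
If borrowed from Katasu 'zavatavu' after the early changes, it would undergo only the recent ones:
  rule 4 (intervocalic voicing): zavatavu → zavadavu
  rule 5 (unconditioned shift): no change (zavadavu)
  ⇒ as a loan: zavadavu
Irpane 'zavadavu' matches the loan outcome 'zavadavu', not the inherited 'devesevu' — it skipped the early Irpane changes, so it was borrowed from Katasu.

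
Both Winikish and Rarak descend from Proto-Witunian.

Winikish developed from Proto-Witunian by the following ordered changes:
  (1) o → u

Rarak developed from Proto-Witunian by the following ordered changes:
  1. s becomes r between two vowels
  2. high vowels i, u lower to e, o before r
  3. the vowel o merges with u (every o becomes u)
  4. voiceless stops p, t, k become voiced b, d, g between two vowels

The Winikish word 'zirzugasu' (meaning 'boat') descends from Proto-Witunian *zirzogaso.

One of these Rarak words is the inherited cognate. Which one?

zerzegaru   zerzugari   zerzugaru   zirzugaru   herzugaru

Rarak: *zirzogaso
  zirzogaso → zirzogaro   [rhotacism]
  zirzogaro → zerzogaro   [pre-rhotic lowering]
  zerzogaro → zerzugaru   [vowel merger]
  zerzugaru (rule 4 does not apply)
  giving Rarak zerzugaru.

zerzugaru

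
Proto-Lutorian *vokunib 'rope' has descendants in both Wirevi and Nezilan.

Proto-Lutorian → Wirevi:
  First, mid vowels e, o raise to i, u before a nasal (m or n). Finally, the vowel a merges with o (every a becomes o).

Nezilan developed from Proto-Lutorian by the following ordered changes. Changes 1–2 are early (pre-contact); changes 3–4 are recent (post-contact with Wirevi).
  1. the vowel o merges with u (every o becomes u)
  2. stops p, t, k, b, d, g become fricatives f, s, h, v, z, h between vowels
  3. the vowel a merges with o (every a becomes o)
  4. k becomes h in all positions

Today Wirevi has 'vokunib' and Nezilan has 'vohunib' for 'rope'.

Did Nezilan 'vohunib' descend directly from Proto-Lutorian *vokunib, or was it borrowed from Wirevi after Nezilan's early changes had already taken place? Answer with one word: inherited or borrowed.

borrowed

If inherited, *vokunib would pass through all of Nezilan's changes:
Nezilan: *vokunib
  vokunib → vukunib   [vowel merger]
  vukunib → vuhunib   [intervocalic lenition]
  vuhunib (rule 3 does not apply)
  vuhunib (rule 4 does not apply)
  giving Nezilan vuhunib.
If borrowed from Wirevi 'vokunib' after the early changes, it would undergo only the recent ones:
  rule 3 (vowel merger): no change (vokunib)
  rule 4 (unconditioned shift): vokunib → vohunib
  ⇒ as a loan: vohunib
Nezilan 'vohunib' matches the loan outcome 'vohunib', not the inherited 'vuhunib' — it skipped the early Nezilan changes, so it was borrowed from Wirevi.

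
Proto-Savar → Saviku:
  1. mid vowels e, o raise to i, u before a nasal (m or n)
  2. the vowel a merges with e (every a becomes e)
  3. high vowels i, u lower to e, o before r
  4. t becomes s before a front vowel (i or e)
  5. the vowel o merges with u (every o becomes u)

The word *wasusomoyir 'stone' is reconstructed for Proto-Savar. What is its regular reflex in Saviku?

wesusumuyer

Saviku: *wasusomoyir
  wasusomoyir → wasusumoyir   [pre-nasal raising]
  wasusumoyir → wesusumoyir   [vowel merger]
  wesusumoyir → wesusumoyer   [pre-rhotic lowering]
  wesusumoyer (rule 4 does not apply)
  wesusumoyer → wesusumuyer   [vowel merger]
  giving Saviku wesusumuyer.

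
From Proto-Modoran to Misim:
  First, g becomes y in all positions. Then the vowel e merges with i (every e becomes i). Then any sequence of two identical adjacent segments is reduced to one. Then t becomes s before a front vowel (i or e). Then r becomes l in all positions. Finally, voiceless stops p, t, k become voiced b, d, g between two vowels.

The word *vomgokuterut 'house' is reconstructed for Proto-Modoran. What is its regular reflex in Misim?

vomyogusilut

Misim: *vomgokuterut > vomyokuterut > vomyokutirut > vomyokusirut > vomyokusilut > vomyogusilut  (by unconditioned shift, vowel merger, palatalisation, unconditioned shift, intervocalic voicing)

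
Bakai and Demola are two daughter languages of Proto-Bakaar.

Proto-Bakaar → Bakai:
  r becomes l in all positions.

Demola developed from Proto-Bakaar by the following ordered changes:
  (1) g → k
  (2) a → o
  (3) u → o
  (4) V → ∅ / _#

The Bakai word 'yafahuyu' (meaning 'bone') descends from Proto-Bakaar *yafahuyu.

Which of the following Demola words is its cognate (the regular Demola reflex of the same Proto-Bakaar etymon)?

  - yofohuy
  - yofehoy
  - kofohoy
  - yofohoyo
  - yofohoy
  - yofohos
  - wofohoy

yofohoy

Demola: *yafahuyu > yofohuyu > yofohoyo > yofohoy  (by vowel merger, vowel merger, apocope)
Only 'yofohoy' matches the regular Demola development of *yafahuyu.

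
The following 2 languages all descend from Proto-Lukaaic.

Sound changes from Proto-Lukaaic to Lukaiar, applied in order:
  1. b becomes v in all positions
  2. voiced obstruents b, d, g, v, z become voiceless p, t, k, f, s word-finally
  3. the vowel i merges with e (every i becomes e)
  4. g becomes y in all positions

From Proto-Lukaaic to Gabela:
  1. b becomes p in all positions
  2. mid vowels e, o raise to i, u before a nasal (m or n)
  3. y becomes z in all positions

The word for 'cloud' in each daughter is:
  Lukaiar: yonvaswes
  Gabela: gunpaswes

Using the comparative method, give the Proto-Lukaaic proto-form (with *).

Position 1: Lukaiar has y, Gabela has g. Gabela preserves g here (none of its changes turn any other segment into g), so the proto-segment is *g.
Position 4: Lukaiar has v, Gabela has p. Taking the neighbouring segments as reconstructed: Lukaiar v could go back to *b or *v; Gabela p could go back to *p or *b — the one source consistent with every daughter is *b.
Position 2: Lukaiar has o, Gabela has u. Lukaiar preserves o here (none of its changes turn any other segment into o), so the proto-segment is *o.
The remaining positions agree across the daughters. Check the candidate against every language:
Lukaiar: start from *gonbaswes.
  rule 1 (unconditioned shift): gonbaswes → gonvaswes
  rule 2: no change — gonvaswes
  rule 3: no change — gonvaswes
  rule 4 (unconditioned shift): gonvaswes → yonvaswes
  ⇒ Lukaiar yonvaswes
Gabela: start from *gonbaswes.
  rule 1 (unconditioned shift): gonbaswes → gonpaswes
  rule 2 (pre-nasal raising): gonpaswes → gunpaswes
  rule 3: no change — gunpaswes
  ⇒ Gabela gunpaswes
No other proto-form is consistent with every reflex, so the reconstruction is *gonbaswes.

*gonbaswes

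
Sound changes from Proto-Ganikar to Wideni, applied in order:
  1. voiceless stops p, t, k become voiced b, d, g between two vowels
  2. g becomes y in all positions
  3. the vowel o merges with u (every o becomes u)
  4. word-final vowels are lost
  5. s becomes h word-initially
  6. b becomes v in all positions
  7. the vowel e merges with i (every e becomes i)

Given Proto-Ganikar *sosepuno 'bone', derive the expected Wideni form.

husivun

Wideni: *sosepuno > sosebuno > susebunu > susebun > husebun > husevun > husivun  (by intervocalic voicing, vowel merger, apocope, debuccalisation, unconditioned shift, vowel merger)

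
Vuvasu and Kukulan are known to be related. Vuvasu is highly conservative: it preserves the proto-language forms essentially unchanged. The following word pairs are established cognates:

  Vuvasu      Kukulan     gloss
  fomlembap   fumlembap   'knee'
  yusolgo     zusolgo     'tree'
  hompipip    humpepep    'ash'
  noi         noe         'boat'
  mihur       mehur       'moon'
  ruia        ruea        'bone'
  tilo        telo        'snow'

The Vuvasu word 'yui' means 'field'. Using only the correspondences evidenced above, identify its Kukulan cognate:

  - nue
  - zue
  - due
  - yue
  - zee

zue

yusolgo ~ zusolgo — Vuvasu y corresponds to Kukulan z word-initially before a back vowel.
noi ~ noe — Vuvasu i corresponds to Kukulan e word-finally.
Applying these to Vuvasu 'yui':
  yui → zui   (y→z word-initially before a back vowel)
  zui → zue   (i→e word-finally)
So the Kukulan cognate is 'zue'.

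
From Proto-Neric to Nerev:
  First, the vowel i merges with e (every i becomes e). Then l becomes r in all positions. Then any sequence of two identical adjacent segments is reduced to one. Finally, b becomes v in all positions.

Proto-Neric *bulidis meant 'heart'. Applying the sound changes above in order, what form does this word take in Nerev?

Nerev: *bulidis > buledes > buredes > vuredes  (by vowel merger, unconditioned shift, unconditioned shift)

vuredes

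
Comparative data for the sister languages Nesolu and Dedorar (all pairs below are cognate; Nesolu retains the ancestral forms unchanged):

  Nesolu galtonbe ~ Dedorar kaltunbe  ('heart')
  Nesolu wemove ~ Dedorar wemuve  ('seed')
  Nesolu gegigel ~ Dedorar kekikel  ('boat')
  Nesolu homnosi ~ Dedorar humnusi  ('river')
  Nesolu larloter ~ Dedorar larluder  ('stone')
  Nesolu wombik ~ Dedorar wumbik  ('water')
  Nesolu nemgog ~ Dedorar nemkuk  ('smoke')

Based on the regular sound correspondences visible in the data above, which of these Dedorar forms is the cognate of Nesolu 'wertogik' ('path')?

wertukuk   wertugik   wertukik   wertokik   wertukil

wertukik

homnosi ~ humnusi, larloter ~ larluder — Nesolu o corresponds to Dedorar u after a consonant, before a consonant other than r, m, n, p, b, f, v.
gegigel ~ kekikel — Nesolu g corresponds to Dedorar k between vowels (before a front vowel).
Applying these to Nesolu 'wertogik':
  wertogik → wertugik   (o→u after a consonant, before a consonant other than r, m, n, p, b, f, v)
  wertugik → wertukik   (g→k between vowels (before a front vowel))
So the Dedorar cognate is 'wertukik'.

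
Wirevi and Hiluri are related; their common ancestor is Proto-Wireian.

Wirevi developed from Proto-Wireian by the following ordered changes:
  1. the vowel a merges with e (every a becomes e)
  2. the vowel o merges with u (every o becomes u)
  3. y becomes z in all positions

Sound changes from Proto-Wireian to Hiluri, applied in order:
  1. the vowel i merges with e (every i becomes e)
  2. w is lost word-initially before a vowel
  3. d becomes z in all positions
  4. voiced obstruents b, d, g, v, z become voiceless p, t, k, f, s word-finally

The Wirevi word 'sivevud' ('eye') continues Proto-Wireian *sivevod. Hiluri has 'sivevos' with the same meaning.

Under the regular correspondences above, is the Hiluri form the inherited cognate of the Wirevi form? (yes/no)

Derive the expected Hiluri reflex of *sivevod:
Hiluri: start from *sivevod.
  rule 1 (vowel merger): sivevod → sevevod
  rule 2: no change — sevevod
  rule 3 (unconditioned shift): sevevod → sevevoz
  rule 4 (final devoicing): sevevoz → sevevos
  ⇒ Hiluri sevevos
The regular Hiluri reflex would be 'sevevos', but the attested form is 'sivevos'. The correspondence is irregular, so they are not cognates (the Hiluri form has a different source).

no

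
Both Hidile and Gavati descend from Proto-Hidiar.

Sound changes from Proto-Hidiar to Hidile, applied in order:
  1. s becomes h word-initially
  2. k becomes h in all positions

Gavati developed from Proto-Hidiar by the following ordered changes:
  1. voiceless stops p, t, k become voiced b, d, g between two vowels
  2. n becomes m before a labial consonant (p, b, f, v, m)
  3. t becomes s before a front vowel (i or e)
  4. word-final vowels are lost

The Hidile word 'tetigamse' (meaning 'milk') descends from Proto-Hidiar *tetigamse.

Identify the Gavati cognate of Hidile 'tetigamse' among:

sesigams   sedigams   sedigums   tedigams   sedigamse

sedigams

Gavati: *tetigamse > tedigamse > sedigamse > sedigams  (by intervocalic voicing, palatalisation, apocope)
Only 'sedigams' matches the regular Gavati development of *tetigamse.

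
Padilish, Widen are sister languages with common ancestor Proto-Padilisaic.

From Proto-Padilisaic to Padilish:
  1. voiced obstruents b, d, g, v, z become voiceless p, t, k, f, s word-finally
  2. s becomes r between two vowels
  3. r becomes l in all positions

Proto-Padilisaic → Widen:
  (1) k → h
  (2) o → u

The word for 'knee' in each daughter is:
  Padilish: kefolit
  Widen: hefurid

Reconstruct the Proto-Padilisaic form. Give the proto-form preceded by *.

Position 7: Padilish has t, Widen has d. Widen preserves d here (none of its changes turn any other segment into d), so the proto-segment is *d.
Position 5: Padilish has l, Widen has r. Widen preserves r here (none of its changes turn any other segment into r), so the proto-segment is *r.
Position 1: Padilish has k, Widen has h. Taking the neighbouring segments as reconstructed: Padilish k can only go back to *k; Widen h could go back to *k or *h — the one source consistent with every daughter is *k.
This points to *keforid. Verify forward in each daughter:
Padilish: *keforid
  keforid → keforit   [final devoicing]
  keforit (rule 2 does not apply)
  keforit → kefolit   [unconditioned shift]
  giving Padilish kefolit.
Widen: *keforid
  keforid → heforid   [unconditioned shift]
  heforid → hefurid   [vowel merger]
  giving Widen hefurid.
No other proto-form is consistent with every reflex, so the reconstruction is *keforid.

*keforid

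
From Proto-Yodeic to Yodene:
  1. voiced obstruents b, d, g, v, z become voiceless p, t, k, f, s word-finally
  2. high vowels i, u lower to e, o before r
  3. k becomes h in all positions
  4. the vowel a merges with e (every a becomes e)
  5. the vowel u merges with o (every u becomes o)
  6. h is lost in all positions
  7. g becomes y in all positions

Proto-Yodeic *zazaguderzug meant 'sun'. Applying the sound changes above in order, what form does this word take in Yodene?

Yodene: *zazaguderzug
  zazaguderzug → zazaguderzuk   [final devoicing]
  zazaguderzuk (rule 2 does not apply)
  zazaguderzuk → zazaguderzuh   [unconditioned shift]
  zazaguderzuh → zezeguderzuh   [vowel merger]
  zezeguderzuh → zezegoderzoh   [vowel merger]
  zezegoderzoh → zezegoderzo   [h-loss]
  zezegoderzo → zezeyoderzo   [unconditioned shift]
  giving Yodene zezeyoderzo.

zezeyoderzo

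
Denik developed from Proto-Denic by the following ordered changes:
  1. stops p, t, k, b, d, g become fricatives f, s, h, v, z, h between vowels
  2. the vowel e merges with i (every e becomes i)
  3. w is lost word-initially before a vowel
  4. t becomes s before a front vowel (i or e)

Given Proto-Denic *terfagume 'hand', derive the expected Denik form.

Denik: *terfagume
  terfagume → terfahume   [intervocalic lenition]
  terfahume → tirfahumi   [vowel merger]
  tirfahumi (rule 3 does not apply)
  tirfahumi → sirfahumi   [palatalisation]
  giving Denik sirfahumi.

sirfahumi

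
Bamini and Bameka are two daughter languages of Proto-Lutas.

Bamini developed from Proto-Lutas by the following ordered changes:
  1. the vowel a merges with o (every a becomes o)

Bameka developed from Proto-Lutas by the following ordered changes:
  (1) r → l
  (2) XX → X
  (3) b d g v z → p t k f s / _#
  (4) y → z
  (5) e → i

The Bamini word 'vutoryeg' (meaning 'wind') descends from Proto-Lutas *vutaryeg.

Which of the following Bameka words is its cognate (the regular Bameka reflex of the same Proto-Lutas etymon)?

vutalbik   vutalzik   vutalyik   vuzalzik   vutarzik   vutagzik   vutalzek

vutalzik

Bameka: *vutaryeg > vutalyeg > vutalyek > vutalzek > vutalzik  (by unconditioned shift, final devoicing, unconditioned shift, vowel merger)
Only 'vutalzik' matches the regular Bameka development of *vutaryeg.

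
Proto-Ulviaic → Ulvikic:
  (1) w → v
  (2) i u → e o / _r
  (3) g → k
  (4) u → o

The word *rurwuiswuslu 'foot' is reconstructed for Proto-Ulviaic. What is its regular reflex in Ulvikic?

Ulvikic: start from *rurwuiswuslu.
  rule 1 (unconditioned shift): rurwuiswuslu → rurvuisvuslu
  rule 2 (pre-rhotic lowering): rurvuisvuslu → rorvuisvuslu
  rule 3: no change — rorvuisvuslu
  rule 4 (vowel merger): rorvuisvuslu → rorvoisvoslo
  ⇒ Ulvikic rorvoisvoslo

rorvoisvoslo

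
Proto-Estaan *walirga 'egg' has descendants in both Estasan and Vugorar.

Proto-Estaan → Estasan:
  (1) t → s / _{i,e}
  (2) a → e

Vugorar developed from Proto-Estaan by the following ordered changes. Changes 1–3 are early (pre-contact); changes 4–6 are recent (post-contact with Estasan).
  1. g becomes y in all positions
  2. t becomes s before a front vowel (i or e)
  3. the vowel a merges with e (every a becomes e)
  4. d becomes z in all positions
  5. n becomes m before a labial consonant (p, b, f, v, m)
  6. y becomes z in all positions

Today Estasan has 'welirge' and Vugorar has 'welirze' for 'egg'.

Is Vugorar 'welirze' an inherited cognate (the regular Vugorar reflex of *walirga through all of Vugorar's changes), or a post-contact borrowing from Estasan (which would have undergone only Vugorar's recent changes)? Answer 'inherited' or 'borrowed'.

inherited

If inherited, *walirga would pass through all of Vugorar's changes:
Vugorar: start from *walirga.
  rule 1 (unconditioned shift): walirga → walirya
  rule 2: no change — walirya
  rule 3 (vowel merger): walirya → welirye
  rule 4: no change — welirye
  rule 5: no change — welirye
  rule 6 (unconditioned shift): welirye → welirze
  ⇒ Vugorar welirze
If borrowed from Estasan 'welirge' after the early changes, it would undergo only the recent ones:
  rule 4 (unconditioned shift): no change (welirge)
  rule 5 (nasal place assimilation): no change (welirge)
  rule 6 (unconditioned shift): no change (welirge)
  ⇒ as a loan: welirge
Vugorar 'welirze' matches the inherited outcome exactly, so it is an inherited cognate, not a loan.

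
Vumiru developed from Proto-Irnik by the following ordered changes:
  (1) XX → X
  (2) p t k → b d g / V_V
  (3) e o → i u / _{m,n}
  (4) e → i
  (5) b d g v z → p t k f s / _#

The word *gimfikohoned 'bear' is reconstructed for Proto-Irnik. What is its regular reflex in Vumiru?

Vumiru: *gimfikohoned > gimfigohoned > gimfigohuned > gimfigohunid > gimfigohunit  (by intervocalic voicing, pre-nasal raising, vowel merger, final devoicing)

gimfigohunit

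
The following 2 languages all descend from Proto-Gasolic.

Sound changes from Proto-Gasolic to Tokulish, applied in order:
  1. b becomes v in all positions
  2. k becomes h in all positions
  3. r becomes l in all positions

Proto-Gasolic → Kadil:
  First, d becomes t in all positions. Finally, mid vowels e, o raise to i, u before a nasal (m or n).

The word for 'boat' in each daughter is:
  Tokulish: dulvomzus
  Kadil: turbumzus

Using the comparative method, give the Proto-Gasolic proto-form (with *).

Position 3: Tokulish has l, Kadil has r. Kadil preserves r here (none of its changes turn any other segment into r), so the proto-segment is *r.
Position 1: Tokulish has d, Kadil has t. Tokulish preserves d here (none of its changes turn any other segment into d), so the proto-segment is *d.
Continuing position by position gives *durbomzus; check it forward:
Tokulish: *durbomzus > durvomzus > dulvomzus  (by unconditioned shift, unconditioned shift)
Kadil: *durbomzus > turbomzus > turbumzus  (by unconditioned shift, pre-nasal raising)
No other proto-form is consistent with every reflex, so the reconstruction is *durbomzus.

*durbomzus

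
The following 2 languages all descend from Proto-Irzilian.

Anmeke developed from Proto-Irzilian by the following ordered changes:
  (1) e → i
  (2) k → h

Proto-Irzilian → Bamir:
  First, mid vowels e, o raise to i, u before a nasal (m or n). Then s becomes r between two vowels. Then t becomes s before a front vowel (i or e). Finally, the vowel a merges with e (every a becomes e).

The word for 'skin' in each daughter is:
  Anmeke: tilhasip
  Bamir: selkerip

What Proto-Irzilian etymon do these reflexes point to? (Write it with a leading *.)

*telkasip

Position 2: Anmeke has i, Bamir has e. Taking the neighbouring segments as reconstructed: Anmeke i could go back to *e or *i; Bamir e can only go back to *e — the one source consistent with every daughter is *e.
Position 5: Anmeke has a, Bamir has e. Anmeke preserves a here (none of its changes turn any other segment into a), so the proto-segment is *a.
This points to *telkasip. Verify forward in each daughter:
Anmeke: *telkasip
  telkasip → tilkasip   [vowel merger]
  tilkasip → tilhasip   [unconditioned shift]
  giving Anmeke tilhasip.
Bamir: *telkasip > telkarip > selkarip > selkerip  (by rhotacism, palatalisation, vowel merger)
No other proto-form is consistent with every reflex, so the reconstruction is *telkasip.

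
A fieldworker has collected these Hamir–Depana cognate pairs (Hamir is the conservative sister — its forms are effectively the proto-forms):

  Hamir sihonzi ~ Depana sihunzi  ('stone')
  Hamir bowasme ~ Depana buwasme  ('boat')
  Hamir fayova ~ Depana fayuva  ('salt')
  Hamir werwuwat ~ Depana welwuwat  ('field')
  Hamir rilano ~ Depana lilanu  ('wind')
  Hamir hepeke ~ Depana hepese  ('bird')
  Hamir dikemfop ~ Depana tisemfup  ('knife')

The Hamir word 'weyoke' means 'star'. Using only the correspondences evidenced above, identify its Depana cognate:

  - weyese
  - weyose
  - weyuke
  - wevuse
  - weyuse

weyuse

bowasme ~ buwasme — Hamir o corresponds to Depana u after a consonant, before a consonant other than r, m, n, p, b, f, v.
hepeke ~ hepese, dikemfop ~ tisemfup — Hamir k corresponds to Depana s between vowels (before a front vowel).
Applying these to Hamir 'weyoke':
  weyoke → weyuke   (o→u after a consonant, before a consonant other than r, m, n, p, b, f, v)
  weyuke → weyuse   (k→s between vowels (before a front vowel))
So the Depana cognate is 'weyuse'.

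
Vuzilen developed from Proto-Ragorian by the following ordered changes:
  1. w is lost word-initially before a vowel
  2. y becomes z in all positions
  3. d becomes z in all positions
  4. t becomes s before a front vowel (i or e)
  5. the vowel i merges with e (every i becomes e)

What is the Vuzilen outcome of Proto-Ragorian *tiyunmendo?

sezunmenzo

Vuzilen: start from *tiyunmendo.
  rule 1: no change — tiyunmendo
  rule 2 (unconditioned shift): tiyunmendo → tizunmendo
  rule 3 (unconditioned shift): tizunmendo → tizunmenzo
  rule 4 (palatalisation): tizunmenzo → sizunmenzo
  rule 5 (vowel merger): sizunmenzo → sezunmenzo
  ⇒ Vuzilen sezunmenzo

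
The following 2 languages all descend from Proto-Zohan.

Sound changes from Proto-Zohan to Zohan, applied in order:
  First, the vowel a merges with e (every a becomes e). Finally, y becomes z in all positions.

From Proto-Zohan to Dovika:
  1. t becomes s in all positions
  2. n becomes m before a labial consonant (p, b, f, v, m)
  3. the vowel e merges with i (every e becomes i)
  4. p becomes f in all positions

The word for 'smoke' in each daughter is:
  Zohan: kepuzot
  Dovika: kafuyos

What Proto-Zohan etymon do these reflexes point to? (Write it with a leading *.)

Position 2: Zohan has e, Dovika has a. Dovika preserves a here (none of its changes turn any other segment into a), so the proto-segment is *a.
Position 3: Zohan has p, Dovika has f. Zohan preserves p here (none of its changes turn any other segment into p), so the proto-segment is *p.
Verify the candidate proto-form against each daughter:
Zohan: *kapuyot
  kapuyot → kepuyot   [vowel merger]
  kepuyot → kepuzot   [unconditioned shift]
  giving Zohan kepuzot.
Dovika: start from *kapuyot.
  rule 1 (unconditioned shift): kapuyot → kapuyos
  rule 2: no change — kapuyos
  rule 3: no change — kapuyos
  rule 4 (unconditioned shift): kapuyos → kafuyos
  ⇒ Dovika kafuyos
No other proto-form is consistent with every reflex, so the reconstruction is *kapuyot.

*kapuyot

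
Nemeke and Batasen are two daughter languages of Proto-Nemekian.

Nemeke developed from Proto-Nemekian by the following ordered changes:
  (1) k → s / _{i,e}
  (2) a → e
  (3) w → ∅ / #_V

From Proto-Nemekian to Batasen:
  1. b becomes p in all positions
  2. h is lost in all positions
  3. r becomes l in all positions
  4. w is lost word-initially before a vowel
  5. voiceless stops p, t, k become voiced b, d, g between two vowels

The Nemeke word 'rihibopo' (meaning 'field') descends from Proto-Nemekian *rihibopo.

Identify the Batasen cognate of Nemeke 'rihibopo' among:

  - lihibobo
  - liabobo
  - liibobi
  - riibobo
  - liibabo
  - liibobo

liibobo

Batasen: start from *rihibopo.
  rule 1 (unconditioned shift): rihibopo → rihipopo
  rule 2 (h-loss): rihipopo → riipopo
  rule 3 (unconditioned shift): riipopo → liipopo
  rule 4: no change — liipopo
  rule 5 (intervocalic voicing): liipopo → liibobo
  ⇒ Batasen liibobo
Only 'liibobo' matches the regular Batasen development of *rihibopo.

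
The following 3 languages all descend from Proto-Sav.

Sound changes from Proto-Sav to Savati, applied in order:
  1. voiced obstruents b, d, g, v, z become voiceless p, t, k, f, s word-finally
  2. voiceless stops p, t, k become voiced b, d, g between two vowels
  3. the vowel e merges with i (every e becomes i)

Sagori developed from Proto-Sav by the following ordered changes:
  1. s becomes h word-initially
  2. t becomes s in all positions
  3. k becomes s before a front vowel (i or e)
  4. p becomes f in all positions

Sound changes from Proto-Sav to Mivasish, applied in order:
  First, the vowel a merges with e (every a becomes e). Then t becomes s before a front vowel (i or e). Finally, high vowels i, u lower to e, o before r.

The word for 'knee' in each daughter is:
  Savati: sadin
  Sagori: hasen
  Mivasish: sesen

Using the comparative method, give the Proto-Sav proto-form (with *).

Position 3: Savati has d, Sagori has s, Mivasish has s. Taking the neighbouring segments as reconstructed: Savati d could go back to *t or *d; Sagori s could go back to *t or *k or *s; Mivasish s could go back to *t or *s — the one source consistent with every daughter is *t.
Position 1: Savati has s, Sagori has h, Mivasish has s. Taking the neighbouring segments as reconstructed: Savati s can only go back to *s; Sagori h could go back to *s or *h; Mivasish s could go back to *t or *s — the one source consistent with every daughter is *s.
Verify the candidate proto-form against each daughter:
Savati: start from *saten.
  rule 1: no change — saten
  rule 2 (intervocalic voicing): saten → saden
  rule 3 (vowel merger): saden → sadin
  ⇒ Savati sadin
Sagori: start from *saten.
  rule 1 (debuccalisation): saten → haten
  rule 2 (unconditioned shift): haten → hasen
  rule 3: no change — hasen
  rule 4: no change — hasen
  ⇒ Sagori hasen
Mivasish: *saten > seten > sesen  (by vowel merger, palatalisation)
Only *saten yields all of Savati sadin, Sagori hasen, Mivasish sesen.

*saten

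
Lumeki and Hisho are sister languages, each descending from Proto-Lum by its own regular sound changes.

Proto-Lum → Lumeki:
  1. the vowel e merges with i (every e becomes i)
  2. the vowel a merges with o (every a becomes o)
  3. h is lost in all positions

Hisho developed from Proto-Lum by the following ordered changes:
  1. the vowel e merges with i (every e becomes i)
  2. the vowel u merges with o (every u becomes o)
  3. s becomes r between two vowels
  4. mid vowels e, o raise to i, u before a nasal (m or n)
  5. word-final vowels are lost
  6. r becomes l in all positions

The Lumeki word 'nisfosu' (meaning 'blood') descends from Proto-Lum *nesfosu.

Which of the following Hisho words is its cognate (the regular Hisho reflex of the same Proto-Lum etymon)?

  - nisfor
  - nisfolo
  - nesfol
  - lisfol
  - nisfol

Hisho: *nesfosu
  nesfosu → nisfosu   [vowel merger]
  nisfosu → nisfoso   [vowel merger]
  nisfoso → nisforo   [rhotacism]
  nisforo (rule 4 does not apply)
  nisforo → nisfor   [apocope]
  nisfor → nisfol   [unconditioned shift]
  giving Hisho nisfol.

nisfol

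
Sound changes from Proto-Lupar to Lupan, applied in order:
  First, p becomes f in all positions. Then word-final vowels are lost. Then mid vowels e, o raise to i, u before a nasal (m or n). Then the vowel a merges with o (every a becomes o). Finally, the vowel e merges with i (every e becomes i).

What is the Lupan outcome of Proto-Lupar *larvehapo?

lorvihof

Lupan: start from *larvehapo.
  rule 1 (unconditioned shift): larvehapo → larvehafo
  rule 2 (apocope): larvehafo → larvehaf
  rule 3: no change — larvehaf
  rule 4 (vowel merger): larvehaf → lorvehof
  rule 5 (vowel merger): lorvehof → lorvihof
  ⇒ Lupan lorvihof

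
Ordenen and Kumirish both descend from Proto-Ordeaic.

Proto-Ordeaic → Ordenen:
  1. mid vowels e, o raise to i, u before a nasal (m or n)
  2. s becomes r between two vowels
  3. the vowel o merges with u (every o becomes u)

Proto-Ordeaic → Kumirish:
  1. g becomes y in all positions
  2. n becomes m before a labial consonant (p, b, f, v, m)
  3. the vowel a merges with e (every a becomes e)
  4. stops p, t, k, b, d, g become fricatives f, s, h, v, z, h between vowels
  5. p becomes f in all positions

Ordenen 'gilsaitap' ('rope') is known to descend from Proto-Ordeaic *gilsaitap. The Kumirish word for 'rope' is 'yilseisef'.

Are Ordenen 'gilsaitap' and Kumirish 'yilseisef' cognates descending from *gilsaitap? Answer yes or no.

yes

Derive the expected Kumirish reflex of *gilsaitap:
Kumirish: start from *gilsaitap.
  rule 1 (unconditioned shift): gilsaitap → yilsaitap
  rule 2: no change — yilsaitap
  rule 3 (vowel merger): yilsaitap → yilseitep
  rule 4 (intervocalic lenition): yilseitep → yilseisep
  rule 5 (unconditioned shift): yilseisep → yilseisef
  ⇒ Kumirish yilseisef
Kumirish 'yilseisef' matches the regular reflex exactly, so the pair is cognate.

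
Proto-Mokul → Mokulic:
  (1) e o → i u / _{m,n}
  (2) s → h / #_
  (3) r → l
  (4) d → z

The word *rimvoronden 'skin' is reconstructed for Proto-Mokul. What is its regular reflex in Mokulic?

Mokulic: *rimvoronden > rimvorundin > limvolundin > limvolunzin  (by pre-nasal raising, unconditioned shift, unconditioned shift)

limvolunzin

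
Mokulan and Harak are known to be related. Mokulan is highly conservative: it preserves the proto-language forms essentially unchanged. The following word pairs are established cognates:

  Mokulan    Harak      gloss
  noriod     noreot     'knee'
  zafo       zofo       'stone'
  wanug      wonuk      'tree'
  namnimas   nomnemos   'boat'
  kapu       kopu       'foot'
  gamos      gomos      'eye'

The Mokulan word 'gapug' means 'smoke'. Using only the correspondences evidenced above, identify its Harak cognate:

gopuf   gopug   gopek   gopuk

kapu ~ kopu — Mokulan a corresponds to Harak o after a consonant, before a labial obstruent.
wanug ~ wonuk — Mokulan g corresponds to Harak k word-finally.
Applying these to Mokulan 'gapug':
  gapug → gopug   (a→o after a consonant, before a labial obstruent)
  gopug → gopuk   (g→k word-finally)
So the Harak cognate is 'gopuk'.

gopuk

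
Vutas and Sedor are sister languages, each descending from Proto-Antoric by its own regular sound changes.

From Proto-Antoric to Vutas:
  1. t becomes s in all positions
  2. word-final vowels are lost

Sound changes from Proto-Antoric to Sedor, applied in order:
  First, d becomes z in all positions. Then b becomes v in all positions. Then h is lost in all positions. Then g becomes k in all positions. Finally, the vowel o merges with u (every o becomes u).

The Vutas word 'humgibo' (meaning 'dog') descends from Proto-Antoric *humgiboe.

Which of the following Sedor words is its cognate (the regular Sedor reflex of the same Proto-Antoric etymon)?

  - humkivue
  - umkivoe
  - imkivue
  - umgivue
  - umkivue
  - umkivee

umkivue

Sedor: *humgiboe > humgivoe > umgivoe > umkivoe > umkivue  (by unconditioned shift, h-loss, unconditioned shift, vowel merger)
Only 'umkivue' matches the regular Sedor development of *humgiboe.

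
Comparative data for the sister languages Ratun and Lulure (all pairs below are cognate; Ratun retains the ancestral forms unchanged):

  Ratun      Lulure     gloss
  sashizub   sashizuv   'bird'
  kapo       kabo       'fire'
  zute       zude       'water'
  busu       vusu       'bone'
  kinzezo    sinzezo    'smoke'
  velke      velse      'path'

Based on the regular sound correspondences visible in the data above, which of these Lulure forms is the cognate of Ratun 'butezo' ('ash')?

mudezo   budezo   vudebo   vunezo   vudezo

vudezo

busu ~ vusu — Ratun b corresponds to Lulure v word-initially before a back vowel.
zute ~ zude — Ratun t corresponds to Lulure d between vowels (before a front vowel).
Applying these to Ratun 'butezo':
  butezo → vutezo   (b→v word-initially before a back vowel)
  vutezo → vudezo   (t→d between vowels (before a front vowel))
So the Lulure cognate is 'vudezo'.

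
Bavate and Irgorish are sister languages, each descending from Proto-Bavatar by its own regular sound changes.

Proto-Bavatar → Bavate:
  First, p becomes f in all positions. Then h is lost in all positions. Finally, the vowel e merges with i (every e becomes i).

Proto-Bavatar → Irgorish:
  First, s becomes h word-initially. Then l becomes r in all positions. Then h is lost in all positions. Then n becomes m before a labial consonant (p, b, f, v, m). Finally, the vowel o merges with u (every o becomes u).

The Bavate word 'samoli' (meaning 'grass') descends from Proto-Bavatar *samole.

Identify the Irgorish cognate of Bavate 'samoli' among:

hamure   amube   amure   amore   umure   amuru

amure

Irgorish: *samole
  samole → hamole   [debuccalisation]
  hamole → hamore   [unconditioned shift]
  hamore → amore   [h-loss]
  amore (rule 4 does not apply)
  amore → amure   [vowel merger]
  giving Irgorish amure.
Only 'amure' matches the regular Irgorish development of *samole.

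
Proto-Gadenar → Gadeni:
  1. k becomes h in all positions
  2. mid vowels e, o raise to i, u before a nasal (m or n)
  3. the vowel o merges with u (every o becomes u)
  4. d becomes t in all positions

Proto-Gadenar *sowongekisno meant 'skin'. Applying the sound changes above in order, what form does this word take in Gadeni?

suwungehisnu

Gadeni: start from *sowongekisno.
  rule 1 (unconditioned shift): sowongekisno → sowongehisno
  rule 2 (pre-nasal raising): sowongehisno → sowungehisno
  rule 3 (vowel merger): sowungehisno → suwungehisnu
  rule 4: no change — suwungehisnu
  ⇒ Gadeni suwungehisnu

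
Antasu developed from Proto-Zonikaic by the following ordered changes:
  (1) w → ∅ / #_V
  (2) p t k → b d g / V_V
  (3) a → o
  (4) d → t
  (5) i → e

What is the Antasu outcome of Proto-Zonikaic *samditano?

somtetono

Antasu: *samditano
  samditano (rule 1 does not apply)
  samditano → samdidano   [intervocalic voicing]
  samdidano → somdidono   [vowel merger]
  somdidono → somtitono   [unconditioned shift]
  somtitono → somtetono   [vowel merger]
  giving Antasu somtetono.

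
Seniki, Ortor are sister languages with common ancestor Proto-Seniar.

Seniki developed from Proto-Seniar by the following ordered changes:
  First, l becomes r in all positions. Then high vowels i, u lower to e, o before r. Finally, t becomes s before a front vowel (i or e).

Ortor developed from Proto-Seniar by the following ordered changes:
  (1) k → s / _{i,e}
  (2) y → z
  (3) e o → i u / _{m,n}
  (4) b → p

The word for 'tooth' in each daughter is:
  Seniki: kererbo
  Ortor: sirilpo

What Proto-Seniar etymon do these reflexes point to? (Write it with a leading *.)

Position 2: Seniki has e, Ortor has i. Taking the neighbouring segments as reconstructed: Seniki e could go back to *e or *i; Ortor i can only go back to *i — the one source consistent with every daughter is *i.
Position 5: Seniki has r, Ortor has l. Ortor preserves l here (none of its changes turn any other segment into l), so the proto-segment is *l.
This points to *kirilbo. Verify forward in each daughter:
Seniki: *kirilbo
  kirilbo → kirirbo   [unconditioned shift]
  kirirbo → kererbo   [pre-rhotic lowering]
  kererbo (rule 3 does not apply)
  giving Seniki kererbo.
Ortor: *kirilbo > sirilbo > sirilpo  (by palatalisation, unconditioned shift)
No other proto-form is consistent with every reflex, so the reconstruction is *kirilbo.

*kirilbo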